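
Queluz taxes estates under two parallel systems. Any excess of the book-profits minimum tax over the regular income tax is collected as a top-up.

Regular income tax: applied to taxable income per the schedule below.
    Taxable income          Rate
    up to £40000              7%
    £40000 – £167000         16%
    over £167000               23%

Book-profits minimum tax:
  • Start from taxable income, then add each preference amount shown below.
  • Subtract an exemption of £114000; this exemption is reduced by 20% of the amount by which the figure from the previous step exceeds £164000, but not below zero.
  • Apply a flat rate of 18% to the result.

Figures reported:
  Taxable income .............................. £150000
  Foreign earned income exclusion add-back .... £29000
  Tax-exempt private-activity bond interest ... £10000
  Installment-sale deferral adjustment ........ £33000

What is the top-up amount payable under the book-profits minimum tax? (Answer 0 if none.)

Regular income tax:
  £40000 × 7% = £2800
  £110000 × 16% = £17600
  → £20400

Book-profits minimum tax:
  Adjusted income: £150000 + £29000 + £10000 + £33000 = £222000
  Exemption: £114000 − 20% × (£222000 − £164000) = £114000 − £11600 = £102400
  Base: £222000 − £102400 = £119600
  £119600 × 18% = £21528

Excess of book-profits minimum tax over regular income tax: £21528 − £20400 = £1128.

£1128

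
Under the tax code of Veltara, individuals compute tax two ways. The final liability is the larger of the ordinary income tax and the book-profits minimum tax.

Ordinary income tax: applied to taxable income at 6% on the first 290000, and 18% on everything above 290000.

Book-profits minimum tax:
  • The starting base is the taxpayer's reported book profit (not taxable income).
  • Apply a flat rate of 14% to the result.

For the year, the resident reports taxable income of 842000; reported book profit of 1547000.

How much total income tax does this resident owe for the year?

Book-profits minimum tax:
  Base (reported book profit): 1547000
  1547000 × 14% = 216580

Ordinary income tax:
  290000 × 6% = 17400
  552000 × 18% = 99360
  → 116760

216580 > 116760, so the book-profits minimum tax is the binding amount.

216580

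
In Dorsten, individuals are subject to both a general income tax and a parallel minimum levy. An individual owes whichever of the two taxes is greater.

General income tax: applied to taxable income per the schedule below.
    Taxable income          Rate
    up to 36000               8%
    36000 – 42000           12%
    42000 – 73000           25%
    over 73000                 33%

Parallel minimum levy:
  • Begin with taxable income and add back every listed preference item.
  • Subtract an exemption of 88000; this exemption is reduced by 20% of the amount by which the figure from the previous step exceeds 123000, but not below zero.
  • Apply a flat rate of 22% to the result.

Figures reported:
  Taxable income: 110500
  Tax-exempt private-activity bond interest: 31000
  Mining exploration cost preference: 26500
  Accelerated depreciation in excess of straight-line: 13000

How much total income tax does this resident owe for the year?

Parallel minimum levy:
  Adjusted income: 110500 + 31000 + 26500 + 13000 = 181000
  Exemption: 88000 − 20% × (181000 − 123000) = 88000 − 11600 = 76400
  Base: 181000 − 76400 = 104600
  104600 × 22% = 23012

General income tax:
  36000 × 8% = 2880
  6000 × 12% = 720
  31000 × 25% = 7750
  37500 × 33% = 12375
  → 23725

23725 > 23012, so the general income tax governs.

23725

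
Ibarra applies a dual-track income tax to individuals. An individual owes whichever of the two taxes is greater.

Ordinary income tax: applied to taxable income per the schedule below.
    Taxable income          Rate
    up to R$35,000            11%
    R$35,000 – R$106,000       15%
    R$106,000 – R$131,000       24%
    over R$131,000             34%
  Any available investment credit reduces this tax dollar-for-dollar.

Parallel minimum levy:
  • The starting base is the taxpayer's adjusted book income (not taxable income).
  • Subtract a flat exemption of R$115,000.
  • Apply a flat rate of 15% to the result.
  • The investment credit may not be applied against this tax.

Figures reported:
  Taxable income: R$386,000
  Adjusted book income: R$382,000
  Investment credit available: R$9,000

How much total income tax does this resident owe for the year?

Ordinary income tax:
  R$35,000 × 11% = R$3,850
  R$71,000 × 15% = R$10,650
  R$25,000 × 24% = R$6,000
  R$255,000 × 34% = R$86,700
  → R$107,200
  Less investment credit R$9,000 → R$98,200

Parallel minimum levy:
  Base (adjusted book income): R$382,000
  Less exemption R$115,000 → base R$267,000
  R$267,000 × 15% = R$40,050

R$98,200 > R$40,050, so the ordinary income tax governs.

R$98,200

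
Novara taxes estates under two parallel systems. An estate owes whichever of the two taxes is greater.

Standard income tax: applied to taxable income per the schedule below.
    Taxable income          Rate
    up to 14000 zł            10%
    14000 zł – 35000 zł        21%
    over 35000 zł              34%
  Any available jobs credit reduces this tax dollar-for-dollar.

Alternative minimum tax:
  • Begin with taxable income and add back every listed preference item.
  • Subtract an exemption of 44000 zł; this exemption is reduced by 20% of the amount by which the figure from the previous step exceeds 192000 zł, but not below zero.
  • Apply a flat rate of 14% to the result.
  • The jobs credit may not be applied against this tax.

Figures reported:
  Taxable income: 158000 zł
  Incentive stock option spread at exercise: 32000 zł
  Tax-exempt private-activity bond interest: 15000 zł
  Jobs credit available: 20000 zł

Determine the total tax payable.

27630 zł

Standard income tax:
  14000 zł × 10% = 1400 zł
  21000 zł × 21% = 4410 zł
  123000 zł × 34% = 41820 zł
  → 47630 zł
  Less jobs credit 20000 zł → 27630 zł

Alternative minimum tax:
  Adjusted income: 158000 zł + 32000 zł + 15000 zł = 205000 zł
  Exemption: 44000 zł − 20% × (205000 zł − 192000 zł) = 44000 zł − 2600 zł = 41400 zł
  Base: 205000 zł − 41400 zł = 163600 zł
  163600 zł × 14% = 22904 zł

27630 zł > 22904 zł, so the standard income tax governs.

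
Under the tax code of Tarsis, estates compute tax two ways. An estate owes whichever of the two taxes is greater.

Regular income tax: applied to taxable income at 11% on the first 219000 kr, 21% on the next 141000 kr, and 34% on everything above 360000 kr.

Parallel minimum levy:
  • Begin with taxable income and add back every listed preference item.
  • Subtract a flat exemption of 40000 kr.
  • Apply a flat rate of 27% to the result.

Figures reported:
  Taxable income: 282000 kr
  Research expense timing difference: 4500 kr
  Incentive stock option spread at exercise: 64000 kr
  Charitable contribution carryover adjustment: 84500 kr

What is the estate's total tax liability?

106650 kr

Parallel minimum levy:
  Adjusted income: 282000 kr + 4500 kr + 64000 kr + 84500 kr = 435000 kr
  Less exemption 40000 kr → base 395000 kr
  395000 kr × 27% = 106650 kr

Regular income tax:
  219000 kr × 11% = 24090 kr
  63000 kr × 21% = 13230 kr
  → 37320 kr

106650 kr > 37320 kr, so the parallel minimum levy is the binding amount.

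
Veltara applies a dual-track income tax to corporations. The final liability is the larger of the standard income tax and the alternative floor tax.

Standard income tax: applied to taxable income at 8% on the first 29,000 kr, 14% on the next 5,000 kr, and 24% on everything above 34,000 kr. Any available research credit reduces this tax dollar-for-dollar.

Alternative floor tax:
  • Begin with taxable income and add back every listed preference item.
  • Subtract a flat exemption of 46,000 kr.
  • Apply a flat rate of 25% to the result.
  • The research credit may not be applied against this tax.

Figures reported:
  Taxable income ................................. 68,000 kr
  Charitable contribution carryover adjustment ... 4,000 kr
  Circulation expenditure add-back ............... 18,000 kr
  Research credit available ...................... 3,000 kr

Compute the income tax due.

Alternative floor tax:
  Adjusted income: 68,000 kr + 4,000 kr + 18,000 kr = 90,000 kr
  Less exemption 46,000 kr → base 44,000 kr
  44,000 kr × 25% = 11,000 kr

Standard income tax:
  29,000 kr × 8% = 2,320 kr
  5,000 kr × 14% = 700 kr
  34,000 kr × 24% = 8,160 kr
  → 11,180 kr
  Less research credit 3,000 kr → 8,180 kr

11,000 kr > 8,180 kr, so the alternative floor tax is the binding amount.

11,000 kr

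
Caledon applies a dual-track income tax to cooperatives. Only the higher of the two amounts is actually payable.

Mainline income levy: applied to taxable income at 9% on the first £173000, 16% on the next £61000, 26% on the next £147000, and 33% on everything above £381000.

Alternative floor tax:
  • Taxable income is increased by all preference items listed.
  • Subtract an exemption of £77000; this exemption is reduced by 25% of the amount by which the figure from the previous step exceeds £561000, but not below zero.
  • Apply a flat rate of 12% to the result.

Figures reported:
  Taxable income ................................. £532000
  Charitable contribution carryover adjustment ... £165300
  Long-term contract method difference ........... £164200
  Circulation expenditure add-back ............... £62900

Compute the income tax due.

£113380

Mainline income levy:
  £173000 × 9% = £15570
  £61000 × 16% = £9760
  £147000 × 26% = £38220
  £151000 × 33% = £49830
  → £113380

Alternative floor tax:
  Adjusted income: £532000 + £165300 + £164200 + £62900 = £924400
  Exemption: 25% × (£924400 − £561000) = £90850 ≥ £77000, so the exemption is fully phased out
  Base: £924400 − £0 = £924400
  £924400 × 12% = £110928

£113380 > £110928, so the mainline income levy governs.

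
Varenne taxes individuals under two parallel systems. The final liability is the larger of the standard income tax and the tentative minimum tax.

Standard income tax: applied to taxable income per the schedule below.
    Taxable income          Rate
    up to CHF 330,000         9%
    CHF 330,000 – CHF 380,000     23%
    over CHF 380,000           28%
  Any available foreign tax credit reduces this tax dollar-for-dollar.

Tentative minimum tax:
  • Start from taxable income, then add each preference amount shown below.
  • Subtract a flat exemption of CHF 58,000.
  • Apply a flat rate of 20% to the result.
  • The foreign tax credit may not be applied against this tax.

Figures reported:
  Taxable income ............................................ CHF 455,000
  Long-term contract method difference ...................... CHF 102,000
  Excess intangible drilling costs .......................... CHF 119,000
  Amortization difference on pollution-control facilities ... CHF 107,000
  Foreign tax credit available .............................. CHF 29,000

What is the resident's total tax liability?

CHF 145,000

Standard income tax:
  CHF 330,000 × 9% = CHF 29,700
  CHF 50,000 × 23% = CHF 11,500
  CHF 75,000 × 28% = CHF 21,000
  → CHF 62,200
  Less foreign tax credit CHF 29,000 → CHF 33,200

Tentative minimum tax:
  Adjusted income: CHF 455,000 + CHF 102,000 + CHF 119,000 + CHF 107,000 = CHF 783,000
  Less exemption CHF 58,000 → base CHF 725,000
  CHF 725,000 × 20% = CHF 145,000

CHF 145,000 > CHF 33,200, so the tentative minimum tax is the binding amount.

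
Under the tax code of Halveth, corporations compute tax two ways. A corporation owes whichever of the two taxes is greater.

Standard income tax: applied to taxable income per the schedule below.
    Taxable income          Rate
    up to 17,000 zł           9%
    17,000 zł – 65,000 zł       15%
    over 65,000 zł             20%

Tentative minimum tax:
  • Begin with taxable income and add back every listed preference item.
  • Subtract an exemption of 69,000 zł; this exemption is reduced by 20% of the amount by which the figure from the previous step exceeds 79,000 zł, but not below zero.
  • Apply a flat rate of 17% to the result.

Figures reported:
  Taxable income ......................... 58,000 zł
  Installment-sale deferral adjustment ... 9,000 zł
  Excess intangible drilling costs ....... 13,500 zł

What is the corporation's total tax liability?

Standard income tax:
  17,000 zł × 9% = 1,530 zł
  41,000 zł × 15% = 6,150 zł
  → 7,680 zł

Tentative minimum tax:
  Adjusted income: 58,000 zł + 9,000 zł + 13,500 zł = 80,500 zł
  Exemption: 69,000 zł − 20% × (80,500 zł − 79,000 zł) = 69,000 zł − 300 zł = 68,700 zł
  Base: 80,500 zł − 68,700 zł = 11,800 zł
  11,800 zł × 17% = 2,006 zł

7,680 zł > 2,006 zł, so the standard income tax governs.

7,680 zł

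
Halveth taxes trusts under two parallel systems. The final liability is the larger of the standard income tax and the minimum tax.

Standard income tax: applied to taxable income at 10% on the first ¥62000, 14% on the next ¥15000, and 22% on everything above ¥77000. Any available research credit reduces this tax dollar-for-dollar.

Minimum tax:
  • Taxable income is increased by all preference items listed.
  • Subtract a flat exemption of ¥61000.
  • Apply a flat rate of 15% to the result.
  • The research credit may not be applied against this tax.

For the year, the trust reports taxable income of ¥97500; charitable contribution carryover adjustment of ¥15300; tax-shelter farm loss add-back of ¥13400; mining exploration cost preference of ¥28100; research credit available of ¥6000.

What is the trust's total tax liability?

Standard income tax:
  ¥62000 × 10% = ¥6200
  ¥15000 × 14% = ¥2100
  ¥20500 × 22% = ¥4510
  → ¥12810
  Less research credit ¥6000 → ¥6810

Minimum tax:
  Adjusted income: ¥97500 + ¥15300 + ¥13400 + ¥28100 = ¥154300
  Less exemption ¥61000 → base ¥93300
  ¥93300 × 15% = ¥13995

¥13995 > ¥6810, so the minimum tax is the binding amount.

¥13995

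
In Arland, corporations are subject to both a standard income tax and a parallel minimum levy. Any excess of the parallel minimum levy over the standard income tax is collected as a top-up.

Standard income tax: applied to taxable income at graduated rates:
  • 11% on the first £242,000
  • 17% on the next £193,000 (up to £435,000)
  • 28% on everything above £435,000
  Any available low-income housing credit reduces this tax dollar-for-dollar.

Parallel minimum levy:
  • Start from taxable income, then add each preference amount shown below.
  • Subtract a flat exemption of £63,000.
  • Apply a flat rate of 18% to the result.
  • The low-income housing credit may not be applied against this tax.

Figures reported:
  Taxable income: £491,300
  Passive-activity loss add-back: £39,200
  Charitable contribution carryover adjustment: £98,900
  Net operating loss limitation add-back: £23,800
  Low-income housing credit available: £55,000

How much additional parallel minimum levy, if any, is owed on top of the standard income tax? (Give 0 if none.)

£86,042

Parallel minimum levy:
  Adjusted income: £491,300 + £39,200 + £98,900 + £23,800 = £653,200
  Less exemption £63,000 → base £590,200
  £590,200 × 18% = £106,236

Standard income tax:
  £242,000 × 11% = £26,620
  £193,000 × 17% = £32,810
  £56,300 × 28% = £15,764
  → £75,194
  Less low-income housing credit £55,000 → £20,194

Excess of parallel minimum levy over standard income tax: £106,236 − £20,194 = £86,042.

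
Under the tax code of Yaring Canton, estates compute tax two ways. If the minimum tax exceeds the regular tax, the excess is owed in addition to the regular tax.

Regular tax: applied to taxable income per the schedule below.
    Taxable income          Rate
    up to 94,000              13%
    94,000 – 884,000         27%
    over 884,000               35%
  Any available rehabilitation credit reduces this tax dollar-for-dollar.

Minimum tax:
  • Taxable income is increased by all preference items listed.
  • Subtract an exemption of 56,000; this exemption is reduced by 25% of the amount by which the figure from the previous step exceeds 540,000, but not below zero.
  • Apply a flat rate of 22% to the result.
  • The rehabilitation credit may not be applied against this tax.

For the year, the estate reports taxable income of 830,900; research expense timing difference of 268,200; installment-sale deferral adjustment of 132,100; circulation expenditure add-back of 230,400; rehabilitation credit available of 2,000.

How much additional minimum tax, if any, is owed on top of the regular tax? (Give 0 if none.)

112,369

Regular tax:
  94,000 × 13% = 12,220
  736,900 × 27% = 198,963
  → 211,183
  Less rehabilitation credit 2,000 → 209,183

Minimum tax:
  Adjusted income: 830,900 + 268,200 + 132,100 + 230,400 = 1,461,600
  Exemption: 25% × (1,461,600 − 540,000) = 230,400 ≥ 56,000, so the exemption is fully phased out
  Base: 1,461,600 − 0 = 1,461,600
  1,461,600 × 22% = 321,552

Excess of minimum tax over regular tax: 321,552 − 209,183 = 112,369.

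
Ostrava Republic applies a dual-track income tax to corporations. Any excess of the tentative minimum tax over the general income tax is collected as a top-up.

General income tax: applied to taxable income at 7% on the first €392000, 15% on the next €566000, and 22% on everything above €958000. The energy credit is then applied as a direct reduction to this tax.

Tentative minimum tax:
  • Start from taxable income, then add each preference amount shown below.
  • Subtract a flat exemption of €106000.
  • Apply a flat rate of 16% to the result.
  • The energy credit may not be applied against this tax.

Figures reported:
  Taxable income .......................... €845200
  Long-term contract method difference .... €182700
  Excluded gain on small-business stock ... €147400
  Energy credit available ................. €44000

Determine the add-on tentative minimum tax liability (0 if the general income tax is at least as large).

Tentative minimum tax:
  Adjusted income: €845200 + €182700 + €147400 = €1175300
  Less exemption €106000 → base €1069300
  €1069300 × 16% = €171088

General income tax:
  €392000 × 7% = €27440
  €453200 × 15% = €67980
  → €95420
  Less energy credit €44000 → €51420

Excess of tentative minimum tax over general income tax: €171088 − €51420 = €119668.

€119668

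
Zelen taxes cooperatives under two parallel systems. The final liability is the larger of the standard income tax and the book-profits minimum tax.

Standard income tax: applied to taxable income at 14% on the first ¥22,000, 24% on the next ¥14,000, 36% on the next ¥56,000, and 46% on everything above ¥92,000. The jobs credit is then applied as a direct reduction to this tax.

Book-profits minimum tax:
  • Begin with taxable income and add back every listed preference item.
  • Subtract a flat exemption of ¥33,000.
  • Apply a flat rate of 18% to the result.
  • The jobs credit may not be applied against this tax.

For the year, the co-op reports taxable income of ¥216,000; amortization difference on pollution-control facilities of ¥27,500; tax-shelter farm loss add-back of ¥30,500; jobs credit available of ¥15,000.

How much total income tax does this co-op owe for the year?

Standard income tax:
  ¥22,000 × 14% = ¥3,080
  ¥14,000 × 24% = ¥3,360
  ¥56,000 × 36% = ¥20,160
  ¥124,000 × 46% = ¥57,040
  → ¥83,640
  Less jobs credit ¥15,000 → ¥68,640

Book-profits minimum tax:
  Adjusted income: ¥216,000 + ¥27,500 + ¥30,500 = ¥274,000
  Less exemption ¥33,000 → base ¥241,000
  ¥241,000 × 18% = ¥43,380

¥68,640 > ¥43,380, so the standard income tax governs.

¥68,640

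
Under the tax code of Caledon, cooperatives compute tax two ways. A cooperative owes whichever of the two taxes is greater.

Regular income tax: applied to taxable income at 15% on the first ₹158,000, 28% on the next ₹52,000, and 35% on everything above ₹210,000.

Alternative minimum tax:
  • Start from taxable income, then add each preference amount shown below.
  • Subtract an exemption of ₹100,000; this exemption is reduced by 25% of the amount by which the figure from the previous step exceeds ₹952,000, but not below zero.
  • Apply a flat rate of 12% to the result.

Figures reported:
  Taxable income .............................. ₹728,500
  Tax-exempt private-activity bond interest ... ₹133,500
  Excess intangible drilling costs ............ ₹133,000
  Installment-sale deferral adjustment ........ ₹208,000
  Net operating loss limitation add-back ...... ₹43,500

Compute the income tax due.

Alternative minimum tax:
  Adjusted income: ₹728,500 + ₹133,500 + ₹133,000 + ₹208,000 + ₹43,500 = ₹1,246,500
  Exemption: ₹100,000 − 25% × (₹1,246,500 − ₹952,000) = ₹100,000 − ₹73,625 = ₹26,375
  Base: ₹1,246,500 − ₹26,375 = ₹1,220,125
  ₹1,220,125 × 12% = ₹146,415

Regular income tax:
  ₹158,000 × 15% = ₹23,700
  ₹52,000 × 28% = ₹14,560
  ₹518,500 × 35% = ₹181,475
  → ₹219,735

₹219,735 > ₹146,415, so the regular income tax governs.

₹219,735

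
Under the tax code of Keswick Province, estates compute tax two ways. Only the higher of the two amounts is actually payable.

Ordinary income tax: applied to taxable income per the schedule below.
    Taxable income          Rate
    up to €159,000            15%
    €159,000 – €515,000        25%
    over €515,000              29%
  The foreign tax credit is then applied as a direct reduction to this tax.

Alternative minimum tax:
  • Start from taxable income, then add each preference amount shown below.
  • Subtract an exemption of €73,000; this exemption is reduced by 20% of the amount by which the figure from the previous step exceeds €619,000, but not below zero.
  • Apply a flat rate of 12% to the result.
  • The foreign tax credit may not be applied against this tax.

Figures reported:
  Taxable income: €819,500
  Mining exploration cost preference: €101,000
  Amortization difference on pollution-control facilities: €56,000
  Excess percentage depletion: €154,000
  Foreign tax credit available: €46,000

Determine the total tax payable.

€155,155

Alternative minimum tax:
  Adjusted income: €819,500 + €101,000 + €56,000 + €154,000 = €1,130,500
  Exemption: 20% × (€1,130,500 − €619,000) = €102,300 ≥ €73,000, so the exemption is fully phased out
  Base: €1,130,500 − €0 = €1,130,500
  €1,130,500 × 12% = €135,660

Ordinary income tax:
  €159,000 × 15% = €23,850
  €356,000 × 25% = €89,000
  €304,500 × 29% = €88,305
  → €201,155
  Less foreign tax credit €46,000 → €155,155

€155,155 > €135,660, so the ordinary income tax governs.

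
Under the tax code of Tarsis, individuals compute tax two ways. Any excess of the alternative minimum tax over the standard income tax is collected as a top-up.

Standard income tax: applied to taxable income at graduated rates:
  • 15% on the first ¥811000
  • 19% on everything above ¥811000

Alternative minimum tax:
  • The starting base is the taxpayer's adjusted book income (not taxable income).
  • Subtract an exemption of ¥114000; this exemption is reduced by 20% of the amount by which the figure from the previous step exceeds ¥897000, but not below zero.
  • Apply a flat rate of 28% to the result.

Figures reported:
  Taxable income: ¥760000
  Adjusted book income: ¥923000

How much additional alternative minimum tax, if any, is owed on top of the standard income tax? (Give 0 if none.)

¥113976

Standard income tax:
  ¥760000 × 15% = ¥114000

Alternative minimum tax:
  Base (adjusted book income): ¥923000
  Exemption: ¥114000 − 20% × (¥923000 − ¥897000) = ¥114000 − ¥5200 = ¥108800
  Base: ¥923000 − ¥108800 = ¥814200
  ¥814200 × 28% = ¥227976

Excess of alternative minimum tax over standard income tax: ¥227976 − ¥114000 = ¥113976.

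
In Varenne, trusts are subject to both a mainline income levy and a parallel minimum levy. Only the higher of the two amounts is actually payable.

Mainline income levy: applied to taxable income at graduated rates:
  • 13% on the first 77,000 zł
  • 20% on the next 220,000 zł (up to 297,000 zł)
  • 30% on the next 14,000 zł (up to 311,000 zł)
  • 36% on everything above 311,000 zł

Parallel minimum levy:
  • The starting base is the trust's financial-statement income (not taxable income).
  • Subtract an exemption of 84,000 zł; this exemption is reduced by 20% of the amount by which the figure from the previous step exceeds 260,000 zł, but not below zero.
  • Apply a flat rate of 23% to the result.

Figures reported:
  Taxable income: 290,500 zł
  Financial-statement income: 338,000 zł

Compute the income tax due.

62,008 zł

Mainline income levy:
  77,000 zł × 13% = 10,010 zł
  213,500 zł × 20% = 42,700 zł
  → 52,710 zł

Parallel minimum levy:
  Base (financial-statement income): 338,000 zł
  Exemption: 84,000 zł − 20% × (338,000 zł − 260,000 zł) = 84,000 zł − 15,600 zł = 68,400 zł
  Base: 338,000 zł − 68,400 zł = 269,600 zł
  269,600 zł × 23% = 62,008 zł

62,008 zł > 52,710 zł, so the parallel minimum levy is the binding amount.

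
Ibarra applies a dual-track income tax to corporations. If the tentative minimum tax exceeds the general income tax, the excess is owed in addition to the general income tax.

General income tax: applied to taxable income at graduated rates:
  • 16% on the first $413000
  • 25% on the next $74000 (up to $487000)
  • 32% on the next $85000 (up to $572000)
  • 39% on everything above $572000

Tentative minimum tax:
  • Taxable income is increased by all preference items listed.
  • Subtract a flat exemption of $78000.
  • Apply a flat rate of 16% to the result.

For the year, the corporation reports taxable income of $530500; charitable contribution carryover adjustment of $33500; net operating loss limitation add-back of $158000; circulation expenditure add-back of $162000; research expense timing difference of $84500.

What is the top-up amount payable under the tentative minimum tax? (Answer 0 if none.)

Tentative minimum tax:
  Adjusted income: $530500 + $33500 + $158000 + $162000 + $84500 = $968500
  Less exemption $78000 → base $890500
  $890500 × 16% = $142480

General income tax:
  $413000 × 16% = $66080
  $74000 × 25% = $18500
  $43500 × 32% = $13920
  → $98500

Excess of tentative minimum tax over general income tax: $142480 − $98500 = $43980.

$43980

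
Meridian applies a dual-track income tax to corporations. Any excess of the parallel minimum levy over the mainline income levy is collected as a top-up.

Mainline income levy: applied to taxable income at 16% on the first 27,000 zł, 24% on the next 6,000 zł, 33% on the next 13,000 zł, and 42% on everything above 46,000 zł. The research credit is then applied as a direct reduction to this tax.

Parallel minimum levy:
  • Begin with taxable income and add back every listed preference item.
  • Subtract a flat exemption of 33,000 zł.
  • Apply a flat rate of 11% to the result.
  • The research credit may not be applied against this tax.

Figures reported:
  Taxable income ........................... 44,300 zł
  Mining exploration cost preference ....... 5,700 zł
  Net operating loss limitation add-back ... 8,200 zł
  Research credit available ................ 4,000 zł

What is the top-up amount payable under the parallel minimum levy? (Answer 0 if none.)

Parallel minimum levy:
  Adjusted income: 44,300 zł + 5,700 zł + 8,200 zł = 58,200 zł
  Less exemption 33,000 zł → base 25,200 zł
  25,200 zł × 11% = 2,772 zł

Mainline income levy:
  27,000 zł × 16% = 4,320 zł
  6,000 zł × 24% = 1,440 zł
  11,300 zł × 33% = 3,729 zł
  → 9,489 zł
  Less research credit 4,000 zł → 5,489 zł

2,772 zł ≤ 5,489 zł, so no add-on is due.

0 zł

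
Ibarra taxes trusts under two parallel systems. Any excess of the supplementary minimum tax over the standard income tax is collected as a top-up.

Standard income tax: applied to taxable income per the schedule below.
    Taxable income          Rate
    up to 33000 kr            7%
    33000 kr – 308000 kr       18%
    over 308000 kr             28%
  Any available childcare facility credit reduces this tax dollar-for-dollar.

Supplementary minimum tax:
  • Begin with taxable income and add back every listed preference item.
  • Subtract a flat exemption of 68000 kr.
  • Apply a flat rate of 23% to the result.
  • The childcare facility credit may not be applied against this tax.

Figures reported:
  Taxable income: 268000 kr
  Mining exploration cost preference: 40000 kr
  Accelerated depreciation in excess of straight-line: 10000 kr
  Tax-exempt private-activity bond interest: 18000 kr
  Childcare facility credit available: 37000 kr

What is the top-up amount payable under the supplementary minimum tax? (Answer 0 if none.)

Standard income tax:
  33000 kr × 7% = 2310 kr
  235000 kr × 18% = 42300 kr
  → 44610 kr
  Less childcare facility credit 37000 kr → 7610 kr

Supplementary minimum tax:
  Adjusted income: 268000 kr + 40000 kr + 10000 kr + 18000 kr = 336000 kr
  Less exemption 68000 kr → base 268000 kr
  268000 kr × 23% = 61640 kr

Excess of supplementary minimum tax over standard income tax: 61640 kr − 7610 kr = 54030 kr.

54030 kr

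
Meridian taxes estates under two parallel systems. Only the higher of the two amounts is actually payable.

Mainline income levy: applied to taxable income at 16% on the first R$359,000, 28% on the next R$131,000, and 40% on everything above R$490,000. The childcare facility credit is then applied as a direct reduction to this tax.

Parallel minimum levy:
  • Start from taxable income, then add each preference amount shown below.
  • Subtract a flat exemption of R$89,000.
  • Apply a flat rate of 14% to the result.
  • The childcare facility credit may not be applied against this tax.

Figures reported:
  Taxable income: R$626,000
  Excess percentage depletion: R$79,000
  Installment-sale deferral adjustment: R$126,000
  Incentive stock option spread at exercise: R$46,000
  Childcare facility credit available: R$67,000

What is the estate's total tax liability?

Mainline income levy:
  R$359,000 × 16% = R$57,440
  R$131,000 × 28% = R$36,680
  R$136,000 × 40% = R$54,400
  → R$148,520
  Less childcare facility credit R$67,000 → R$81,520

Parallel minimum levy:
  Adjusted income: R$626,000 + R$79,000 + R$126,000 + R$46,000 = R$877,000
  Less exemption R$89,000 → base R$788,000
  R$788,000 × 14% = R$110,320

R$110,320 > R$81,520, so the parallel minimum levy is the binding amount.

R$110,320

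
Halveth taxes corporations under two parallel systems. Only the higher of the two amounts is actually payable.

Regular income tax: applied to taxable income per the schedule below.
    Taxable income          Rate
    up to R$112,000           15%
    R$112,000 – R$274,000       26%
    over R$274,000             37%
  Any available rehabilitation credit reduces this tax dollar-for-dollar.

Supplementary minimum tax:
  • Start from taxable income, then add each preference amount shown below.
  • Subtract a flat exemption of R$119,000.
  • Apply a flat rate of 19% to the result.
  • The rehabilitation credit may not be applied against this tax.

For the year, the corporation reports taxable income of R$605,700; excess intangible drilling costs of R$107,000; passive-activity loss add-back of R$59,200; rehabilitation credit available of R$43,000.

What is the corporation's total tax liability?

R$138,649

Supplementary minimum tax:
  Adjusted income: R$605,700 + R$107,000 + R$59,200 = R$771,900
  Less exemption R$119,000 → base R$652,900
  R$652,900 × 19% = R$124,051

Regular income tax:
  R$112,000 × 15% = R$16,800
  R$162,000 × 26% = R$42,120
  R$331,700 × 37% = R$122,729
  → R$181,649
  Less rehabilitation credit R$43,000 → R$138,649

R$138,649 > R$124,051, so the regular income tax governs.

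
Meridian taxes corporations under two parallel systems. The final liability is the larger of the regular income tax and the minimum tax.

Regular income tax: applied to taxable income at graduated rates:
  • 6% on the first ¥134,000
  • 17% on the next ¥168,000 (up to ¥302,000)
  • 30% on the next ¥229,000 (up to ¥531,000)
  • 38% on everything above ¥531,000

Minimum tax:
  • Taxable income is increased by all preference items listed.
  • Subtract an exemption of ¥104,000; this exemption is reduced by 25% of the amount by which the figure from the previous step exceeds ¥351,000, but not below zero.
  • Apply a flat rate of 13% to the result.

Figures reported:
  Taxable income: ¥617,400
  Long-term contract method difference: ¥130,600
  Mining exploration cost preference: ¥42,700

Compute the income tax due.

Minimum tax:
  Adjusted income: ¥617,400 + ¥130,600 + ¥42,700 = ¥790,700
  Exemption: 25% × (¥790,700 − ¥351,000) = ¥109,925 ≥ ¥104,000, so the exemption is fully phased out
  Base: ¥790,700 − ¥0 = ¥790,700
  ¥790,700 × 13% = ¥102,791

Regular income tax:
  ¥134,000 × 6% = ¥8,040
  ¥168,000 × 17% = ¥28,560
  ¥229,000 × 30% = ¥68,700
  ¥86,400 × 38% = ¥32,832
  → ¥138,132

¥138,132 > ¥102,791, so the regular income tax governs.

¥138,132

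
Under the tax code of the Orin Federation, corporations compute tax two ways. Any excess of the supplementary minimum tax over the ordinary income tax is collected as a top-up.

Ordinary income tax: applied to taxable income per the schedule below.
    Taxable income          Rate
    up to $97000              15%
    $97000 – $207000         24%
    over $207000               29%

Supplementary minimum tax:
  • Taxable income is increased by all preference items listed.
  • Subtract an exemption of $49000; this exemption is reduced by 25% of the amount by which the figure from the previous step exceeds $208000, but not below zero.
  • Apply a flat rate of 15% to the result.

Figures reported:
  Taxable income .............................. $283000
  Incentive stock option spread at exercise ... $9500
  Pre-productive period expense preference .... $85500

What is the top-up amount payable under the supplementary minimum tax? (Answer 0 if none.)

$0

Ordinary income tax:
  $97000 × 15% = $14550
  $110000 × 24% = $26400
  $76000 × 29% = $22040
  → $62990

Supplementary minimum tax:
  Adjusted income: $283000 + $9500 + $85500 = $378000
  Exemption: $49000 − 25% × ($378000 − $208000) = $49000 − $42500 = $6500
  Base: $378000 − $6500 = $371500
  $371500 × 15% = $55725

$55725 ≤ $62990, so no add-on is due.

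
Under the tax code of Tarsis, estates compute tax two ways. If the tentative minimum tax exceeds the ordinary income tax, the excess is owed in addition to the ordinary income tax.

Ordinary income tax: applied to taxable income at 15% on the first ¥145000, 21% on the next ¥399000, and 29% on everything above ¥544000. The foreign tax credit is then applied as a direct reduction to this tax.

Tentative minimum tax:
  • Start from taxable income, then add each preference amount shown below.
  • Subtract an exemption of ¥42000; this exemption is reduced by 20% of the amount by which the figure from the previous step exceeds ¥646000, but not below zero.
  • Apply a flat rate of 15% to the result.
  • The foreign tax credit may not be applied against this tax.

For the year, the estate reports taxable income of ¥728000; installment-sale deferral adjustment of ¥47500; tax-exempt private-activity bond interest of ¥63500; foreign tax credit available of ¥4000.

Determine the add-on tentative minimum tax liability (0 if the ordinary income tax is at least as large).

¥0

Ordinary income tax:
  ¥145000 × 15% = ¥21750
  ¥399000 × 21% = ¥83790
  ¥184000 × 29% = ¥53360
  → ¥158900
  Less foreign tax credit ¥4000 → ¥154900

Tentative minimum tax:
  Adjusted income: ¥728000 + ¥47500 + ¥63500 = ¥839000
  Exemption: ¥42000 − 20% × (¥839000 − ¥646000) = ¥42000 − ¥38600 = ¥3400
  Base: ¥839000 − ¥3400 = ¥835600
  ¥835600 × 15% = ¥125340

¥125340 ≤ ¥154900, so no add-on is due.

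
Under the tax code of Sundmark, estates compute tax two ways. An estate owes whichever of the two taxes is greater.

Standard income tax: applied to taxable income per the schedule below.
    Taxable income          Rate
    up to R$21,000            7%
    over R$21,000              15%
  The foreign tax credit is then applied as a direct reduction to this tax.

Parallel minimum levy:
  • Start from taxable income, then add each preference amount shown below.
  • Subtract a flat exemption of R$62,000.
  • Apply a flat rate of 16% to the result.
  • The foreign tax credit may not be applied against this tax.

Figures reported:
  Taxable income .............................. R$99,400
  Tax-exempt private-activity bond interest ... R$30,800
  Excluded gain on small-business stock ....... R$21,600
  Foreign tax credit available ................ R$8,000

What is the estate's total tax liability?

Parallel minimum levy:
  Adjusted income: R$99,400 + R$30,800 + R$21,600 = R$151,800
  Less exemption R$62,000 → base R$89,800
  R$89,800 × 16% = R$14,368

Standard income tax:
  R$21,000 × 7% = R$1,470
  R$78,400 × 15% = R$11,760
  → R$13,230
  Less foreign tax credit R$8,000 → R$5,230

R$14,368 > R$5,230, so the parallel minimum levy is the binding amount.

R$14,368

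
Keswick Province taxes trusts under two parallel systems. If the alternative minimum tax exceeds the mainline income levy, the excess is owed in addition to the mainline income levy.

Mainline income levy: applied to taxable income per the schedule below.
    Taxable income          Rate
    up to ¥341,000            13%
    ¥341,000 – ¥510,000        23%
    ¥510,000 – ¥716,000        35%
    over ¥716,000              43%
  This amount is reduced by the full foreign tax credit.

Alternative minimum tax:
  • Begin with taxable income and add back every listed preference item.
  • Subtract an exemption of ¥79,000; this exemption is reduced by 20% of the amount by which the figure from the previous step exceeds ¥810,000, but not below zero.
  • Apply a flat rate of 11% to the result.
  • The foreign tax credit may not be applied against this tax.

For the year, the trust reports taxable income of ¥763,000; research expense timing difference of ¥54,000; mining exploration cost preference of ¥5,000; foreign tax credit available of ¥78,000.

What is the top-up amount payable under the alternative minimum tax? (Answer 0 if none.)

Mainline income levy:
  ¥341,000 × 13% = ¥44,330
  ¥169,000 × 23% = ¥38,870
  ¥206,000 × 35% = ¥72,100
  ¥47,000 × 43% = ¥20,210
  → ¥175,510
  Less foreign tax credit ¥78,000 → ¥97,510

Alternative minimum tax:
  Adjusted income: ¥763,000 + ¥54,000 + ¥5,000 = ¥822,000
  Exemption: ¥79,000 − 20% × (¥822,000 − ¥810,000) = ¥79,000 − ¥2,400 = ¥76,600
  Base: ¥822,000 − ¥76,600 = ¥745,400
  ¥745,400 × 11% = ¥81,994

¥81,994 ≤ ¥97,510, so no add-on is due.

¥0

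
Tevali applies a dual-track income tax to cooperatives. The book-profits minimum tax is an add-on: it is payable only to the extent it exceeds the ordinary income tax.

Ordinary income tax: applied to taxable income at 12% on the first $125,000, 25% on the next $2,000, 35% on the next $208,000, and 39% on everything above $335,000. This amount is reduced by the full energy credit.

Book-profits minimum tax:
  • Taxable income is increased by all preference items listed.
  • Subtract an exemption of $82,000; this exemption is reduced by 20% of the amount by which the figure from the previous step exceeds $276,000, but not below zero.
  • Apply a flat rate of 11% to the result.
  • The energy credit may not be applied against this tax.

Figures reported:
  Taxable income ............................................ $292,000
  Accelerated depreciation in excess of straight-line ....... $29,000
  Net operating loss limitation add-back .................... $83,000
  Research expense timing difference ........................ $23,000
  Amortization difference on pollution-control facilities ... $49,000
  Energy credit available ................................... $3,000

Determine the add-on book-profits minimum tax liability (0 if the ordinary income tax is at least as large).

$0

Ordinary income tax:
  $125,000 × 12% = $15,000
  $2,000 × 25% = $500
  $165,000 × 35% = $57,750
  → $73,250
  Less energy credit $3,000 → $70,250

Book-profits minimum tax:
  Adjusted income: $292,000 + $29,000 + $83,000 + $23,000 + $49,000 = $476,000
  Exemption: $82,000 − 20% × ($476,000 − $276,000) = $82,000 − $40,000 = $42,000
  Base: $476,000 − $42,000 = $434,000
  $434,000 × 11% = $47,740

$47,740 ≤ $70,250, so no add-on is due.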